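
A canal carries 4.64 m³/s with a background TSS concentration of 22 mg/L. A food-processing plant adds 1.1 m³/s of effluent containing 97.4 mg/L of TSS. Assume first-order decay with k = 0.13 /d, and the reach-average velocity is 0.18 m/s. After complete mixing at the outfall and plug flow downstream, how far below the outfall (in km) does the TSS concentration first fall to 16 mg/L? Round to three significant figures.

98.5 km

Mixed concentration C = ΣQC/ΣQ = (4.640·22.00 + 1.100·97.40) / 5.740 = 209.2/5.740 = 36.45 mg/L.
Set 36.45·exp(−k·t) = 16 → t = ln(36.45/16)/k = 547200 s = 152.0 h.
Distance = v·t = 0.18·547200 = 98500 m = 98.50 km.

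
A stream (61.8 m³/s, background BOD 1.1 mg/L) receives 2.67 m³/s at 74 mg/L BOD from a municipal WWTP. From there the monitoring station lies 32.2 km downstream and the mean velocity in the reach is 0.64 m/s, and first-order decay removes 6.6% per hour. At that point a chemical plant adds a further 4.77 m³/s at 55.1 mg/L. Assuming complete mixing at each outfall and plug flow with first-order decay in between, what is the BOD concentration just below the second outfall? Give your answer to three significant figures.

Mixed concentration C = ΣQC/ΣQ = (61.80·1.100 + 2.670·74.00) / 64.47 = 265.6/64.47 = 4.119 mg/L; combined flow 64.47 m³/s.
Travel time t = 32.2·1000 / 0.64 = 50310 s = 13.98 h.
6.6%/h lost → k = −ln(1 − 0.066) = 0.06828 h⁻¹.
Applying C = C₀e^(−kt): 4.119 × 0.3851 = 1.586 mg/L.
Second outfall: C = (64.47·1.586 + 4.770·55.10)/69.24 = 5.273 mg/L.

5.27 mg/L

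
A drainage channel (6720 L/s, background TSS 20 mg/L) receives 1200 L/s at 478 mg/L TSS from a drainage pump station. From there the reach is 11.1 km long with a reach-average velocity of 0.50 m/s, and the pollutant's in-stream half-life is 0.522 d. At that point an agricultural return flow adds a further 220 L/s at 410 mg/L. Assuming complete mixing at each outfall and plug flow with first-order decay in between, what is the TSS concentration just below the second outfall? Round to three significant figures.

After mixing, C = (6720·20.00 + 1200·478.0) / 7920 = 708000/7920 = 89.39 mg/L; combined flow 7920 L/s.
Travel time t = 11.1·1000 / 0.50 = 22200 s = 6.167 h.
Half-life 0.522 d → k = ln 2 / 0.522 = 1.328 d⁻¹.
Decay over the reach: 89.39·exp(−kt) = 89.39·0.7109 = 63.55 mg/L.
At the second outfall, C = (7920·63.55 + 220.0·410.0) / (7920 + 220.0) = 72.92 mg/L.

72.9 mg/L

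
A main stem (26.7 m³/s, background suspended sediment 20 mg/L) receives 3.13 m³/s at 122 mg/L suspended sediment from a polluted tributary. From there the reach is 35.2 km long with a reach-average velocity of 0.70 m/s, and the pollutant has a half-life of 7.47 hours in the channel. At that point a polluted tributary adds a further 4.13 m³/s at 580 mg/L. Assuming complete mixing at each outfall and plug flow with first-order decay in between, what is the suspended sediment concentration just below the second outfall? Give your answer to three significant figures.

77.9 mg/L

Mass balance: C = (26.70·20.00 + 3.130·122.0) / 29.83 = 915.9/29.83 = 30.70 mg/L; combined flow 29.83 m³/s.
Travel time t = 35.2·1000 / 0.70 = 50290 s = 13.97 h.
Half-life 7.47 h → k = ln 2 / 7.47 = 0.09279 h⁻¹ = 2.227 d⁻¹.
Decay over the reach: 30.70·exp(−kt) = 30.70·0.2736 = 8.400 mg/L.
Second outfall: C = (29.83·8.400 + 4.130·580.0)/33.96 = 77.91 mg/L.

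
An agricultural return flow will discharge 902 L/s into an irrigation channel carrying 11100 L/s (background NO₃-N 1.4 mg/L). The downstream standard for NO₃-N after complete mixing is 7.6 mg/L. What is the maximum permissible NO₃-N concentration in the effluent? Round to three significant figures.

At the limit, (Qr·Cr + Qe·Cₑ)/(Qr + Qe) = 7.6:
Cₑ = (12000·7.6 − 11100·1.400) / 902.0 = 83.90 mg/L.

83.9 mg/L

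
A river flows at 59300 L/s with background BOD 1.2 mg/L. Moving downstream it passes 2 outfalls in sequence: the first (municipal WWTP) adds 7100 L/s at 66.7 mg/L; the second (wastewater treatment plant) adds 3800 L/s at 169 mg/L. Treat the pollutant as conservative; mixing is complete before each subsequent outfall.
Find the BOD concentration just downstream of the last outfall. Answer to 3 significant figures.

Outfall 1: combined Q = 66400 L/s; C = (59300·1.200 + 7100·66.70)/66400 = 8.204 mg/L.
Outfall 2: combined Q = 70200 L/s; C = (66400·8.204 + 3800·169.0)/70200 = 16.91 mg/L.

16.9 mg/L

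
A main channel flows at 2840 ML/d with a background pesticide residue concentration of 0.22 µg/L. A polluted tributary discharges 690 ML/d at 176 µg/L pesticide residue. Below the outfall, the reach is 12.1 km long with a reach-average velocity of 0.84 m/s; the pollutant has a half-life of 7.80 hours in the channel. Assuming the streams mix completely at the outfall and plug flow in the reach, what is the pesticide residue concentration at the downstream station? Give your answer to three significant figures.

24.2 µg/L

Mixed concentration C = ΣQC/ΣQ = (2840·0.2200 + 690.0·176.0) / 3530 = 122100/3530 = 34.58 µg/L.
Travel time t = 12.1·1000 / 0.84 = 14400 s = 4.001 h.
Half-life 7.80 h → k = ln 2 / 7.80 = 0.08887 h⁻¹ = 2.133 d⁻¹.
After decay, C = 34.58 × e^(−kt) = 34.58 × 0.7008 = 24.23 µg/L.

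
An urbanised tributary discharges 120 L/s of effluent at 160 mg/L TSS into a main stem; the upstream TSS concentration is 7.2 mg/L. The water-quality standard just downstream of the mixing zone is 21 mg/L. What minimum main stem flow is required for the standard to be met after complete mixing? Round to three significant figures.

1210 L/s

Set C_mix = 21: (Q·7.200 + 120.0·160.0) / (Q + 120.0) = 21
→ Q = 120.0·(160.0 − 21)/(21 − 7.200) = 1209 L/s.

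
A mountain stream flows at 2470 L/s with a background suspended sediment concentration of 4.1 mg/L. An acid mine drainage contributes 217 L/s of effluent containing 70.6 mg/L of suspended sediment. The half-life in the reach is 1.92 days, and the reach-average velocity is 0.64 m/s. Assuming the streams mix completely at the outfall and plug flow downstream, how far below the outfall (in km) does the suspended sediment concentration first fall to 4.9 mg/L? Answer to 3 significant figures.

101 km

Conservation of mass: C = (2470·4.100 + 217.0·70.60) / 2687 = 25450/2687 = 9.470 mg/L.
Half-life 1.92 d → k = ln 2 / 1.92 = 0.3610 d⁻¹.
Set 9.470·exp(−k·t) = 4.9 → t = ln(9.470/4.9)/k = 157700 s = 43.81 h.
Distance = v·t = 0.64·157700 = 100900 m = 100.9 km.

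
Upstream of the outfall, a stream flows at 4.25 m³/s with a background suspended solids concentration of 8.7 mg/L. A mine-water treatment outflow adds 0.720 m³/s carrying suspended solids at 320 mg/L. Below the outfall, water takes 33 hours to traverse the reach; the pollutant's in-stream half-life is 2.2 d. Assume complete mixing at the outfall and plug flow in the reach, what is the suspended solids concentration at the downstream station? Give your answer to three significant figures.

34.9 mg/L

Mixed concentration C = ΣQC/ΣQ = (4.250·8.700 + 0.7200·320.0) / 4.970 = 267.4/4.970 = 53.80 mg/L.
Half-life 2.2 d → k = ln 2 / 2.2 = 0.3151 d⁻¹.
Decay over the reach: 53.80·exp(−kt) = 53.80·0.6484 = 34.88 mg/L.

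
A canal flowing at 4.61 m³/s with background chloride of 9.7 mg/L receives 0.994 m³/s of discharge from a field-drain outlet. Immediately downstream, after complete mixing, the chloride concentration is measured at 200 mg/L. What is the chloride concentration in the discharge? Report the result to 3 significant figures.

1080 mg/L

Mass balance: 4.610·9.700 + 0.9940·Cₑ = 5.604·200.0
→ Cₑ = (5.604·200.0 − 4.610·9.700) / 0.9940 = 1083 mg/L.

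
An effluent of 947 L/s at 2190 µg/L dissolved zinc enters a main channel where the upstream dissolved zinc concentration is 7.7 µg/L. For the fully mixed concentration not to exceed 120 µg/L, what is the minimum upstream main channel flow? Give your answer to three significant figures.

17500 L/s

Set C_mix = 120: (Q·7.700 + 947.0·2190) / (Q + 947.0) = 120
→ Q = 947.0·(2190 − 120)/(120 − 7.700) = 17460 L/s.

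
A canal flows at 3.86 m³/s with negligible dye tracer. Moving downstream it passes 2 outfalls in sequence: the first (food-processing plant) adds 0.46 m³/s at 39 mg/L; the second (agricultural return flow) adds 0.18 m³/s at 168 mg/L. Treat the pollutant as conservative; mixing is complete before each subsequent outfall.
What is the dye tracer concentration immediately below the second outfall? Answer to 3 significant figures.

Below outfall 1: Q → 4.320 m³/s, C = (3.860·0 + 0.4600·39.00)/4.320 = 4.153 mg/L.
Below outfall 2: Q → 4.500 m³/s, C = (4.320·4.153 + 0.1800·168.0)/4.500 = 10.71 mg/L.

10.7 mg/L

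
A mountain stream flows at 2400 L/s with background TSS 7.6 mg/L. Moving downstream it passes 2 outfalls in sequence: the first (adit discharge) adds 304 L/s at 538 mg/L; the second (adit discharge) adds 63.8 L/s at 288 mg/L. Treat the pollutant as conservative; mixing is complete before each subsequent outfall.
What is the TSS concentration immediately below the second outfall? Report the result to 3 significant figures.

72.3 mg/L

After outfall 1: Q = 2400 + 304.0 = 2704 L/s; C = (2400·7.600 + 304.0·538.0)/2704 = 67.23 mg/L.
After outfall 2: Q = 2704 + 63.80 = 2768 L/s; C = (2704·67.23 + 63.80·288.0)/2768 = 72.32 mg/L.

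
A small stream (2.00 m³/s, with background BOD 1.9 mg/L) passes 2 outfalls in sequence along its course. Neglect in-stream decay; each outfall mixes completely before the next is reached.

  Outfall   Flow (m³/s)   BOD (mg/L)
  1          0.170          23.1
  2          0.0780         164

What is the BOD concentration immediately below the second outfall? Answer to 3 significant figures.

After outfall 1: Q = 2.000 + 0.1700 = 2.170 m³/s; C = (2.000·1.900 + 0.1700·23.10)/2.170 = 3.561 mg/L.
After outfall 2: Q = 2.170 + 0.07800 = 2.248 m³/s; C = (2.170·3.561 + 0.07800·164.0)/2.248 = 9.128 mg/L.

9.13 mg/L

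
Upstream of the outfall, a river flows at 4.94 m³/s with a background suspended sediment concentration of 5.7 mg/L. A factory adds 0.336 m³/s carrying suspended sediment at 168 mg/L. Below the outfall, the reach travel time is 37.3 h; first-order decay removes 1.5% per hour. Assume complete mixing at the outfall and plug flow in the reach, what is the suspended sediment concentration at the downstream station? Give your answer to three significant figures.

9.13 mg/L

After mixing, C = (4.940·5.700 + 0.3360·168.0) / 5.276 = 84.61/5.276 = 16.04 mg/L.
1.5%/h lost → k = −ln(1 − 0.015) = 0.01511 h⁻¹.
Applying C = C₀e^(−kt): 16.04 × 0.5691 = 9.126 mg/L.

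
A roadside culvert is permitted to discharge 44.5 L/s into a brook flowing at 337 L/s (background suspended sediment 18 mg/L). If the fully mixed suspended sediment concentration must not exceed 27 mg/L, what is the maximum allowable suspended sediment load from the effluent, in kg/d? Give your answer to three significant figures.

Mass balance at the limit: 337.0·18.00 + 44.50·Cₑ = 381.5·27 → Cₑ = 95.16 mg/L.
44.50 L/s = 0.04450 m³/s. Load = 0.04450 m³/s × 95.16 g/m³ × 86 400 s/d = 365.9 kg/d.

366 kg/d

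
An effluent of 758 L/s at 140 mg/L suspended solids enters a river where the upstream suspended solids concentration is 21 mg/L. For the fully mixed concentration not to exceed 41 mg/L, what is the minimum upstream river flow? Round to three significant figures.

3750 L/s

Set C_mix = 41: (Q·21.00 + 758.0·140.0) / (Q + 758.0) = 41
→ Q = 758.0·(140.0 − 41)/(41 − 21.00) = 3752 L/s.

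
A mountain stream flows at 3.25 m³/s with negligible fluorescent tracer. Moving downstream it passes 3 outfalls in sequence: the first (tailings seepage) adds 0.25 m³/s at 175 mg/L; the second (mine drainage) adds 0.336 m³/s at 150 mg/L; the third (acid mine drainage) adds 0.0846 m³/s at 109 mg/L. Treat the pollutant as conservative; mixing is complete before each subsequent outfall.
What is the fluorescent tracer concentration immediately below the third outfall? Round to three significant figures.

Below outfall 1: Q → 3.500 m³/s, C = (3.250·0 + 0.2500·175.0)/3.500 = 12.50 mg/L.
Below outfall 2: Q → 3.836 m³/s, C = (3.500·12.50 + 0.3360·150.0)/3.836 = 24.54 mg/L.
Below outfall 3: Q → 3.921 m³/s, C = (3.836·24.54 + 0.08460·109.0)/3.921 = 26.37 mg/L.

26.4 mg/L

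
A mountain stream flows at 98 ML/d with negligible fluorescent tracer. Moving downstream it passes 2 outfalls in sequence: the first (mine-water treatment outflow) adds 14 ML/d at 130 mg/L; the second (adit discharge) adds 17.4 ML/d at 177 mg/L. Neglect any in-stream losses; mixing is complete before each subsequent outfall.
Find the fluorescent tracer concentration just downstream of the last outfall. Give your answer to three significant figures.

Outfall 1: combined Q = 112.0 ML/d; C = (98.00·0 + 14.00·130.0)/112.0 = 16.25 mg/L.
Outfall 2: combined Q = 129.4 ML/d; C = (112.0·16.25 + 17.40·177.0)/129.4 = 37.87 mg/L.

37.9 mg/L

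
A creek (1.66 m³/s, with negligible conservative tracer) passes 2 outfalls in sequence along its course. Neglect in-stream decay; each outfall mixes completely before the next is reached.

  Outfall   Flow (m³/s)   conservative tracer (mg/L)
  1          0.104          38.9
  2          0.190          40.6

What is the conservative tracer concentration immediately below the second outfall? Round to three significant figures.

6.02 mg/L

After outfall 1: Q = 1.660 + 0.1040 = 1.764 m³/s; C = (1.660·0 + 0.1040·38.90)/1.764 = 2.293 mg/L.
After outfall 2: Q = 1.764 + 0.1900 = 1.954 m³/s; C = (1.764·2.293 + 0.1900·40.60)/1.954 = 6.018 mg/L.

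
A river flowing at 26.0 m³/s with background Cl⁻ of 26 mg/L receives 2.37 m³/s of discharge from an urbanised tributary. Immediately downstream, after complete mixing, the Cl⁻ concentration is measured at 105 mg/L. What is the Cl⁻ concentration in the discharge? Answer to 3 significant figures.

972 mg/L

Mass balance: 26.00·26.00 + 2.370·Cₑ = 28.37·105.0
→ Cₑ = (28.37·105.0 − 26.00·26.00) / 2.370 = 971.7 mg/L.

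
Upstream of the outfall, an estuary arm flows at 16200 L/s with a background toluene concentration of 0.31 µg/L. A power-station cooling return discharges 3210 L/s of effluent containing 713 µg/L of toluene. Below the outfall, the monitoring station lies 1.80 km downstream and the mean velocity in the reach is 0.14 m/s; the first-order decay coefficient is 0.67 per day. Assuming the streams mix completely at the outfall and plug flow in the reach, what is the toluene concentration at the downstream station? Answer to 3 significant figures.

107 µg/L

After mixing, C = (16200·0.3100 + 3210·713.0) / 19410 = 2294000/19410 = 118.2 µg/L.
Travel time t = 1.80·1000 / 0.14 = 12860 s = 3.571 h.
First-order decay: C = 118.2·exp(−k·t) = 118.2·0.9051 = 107.0 µg/L.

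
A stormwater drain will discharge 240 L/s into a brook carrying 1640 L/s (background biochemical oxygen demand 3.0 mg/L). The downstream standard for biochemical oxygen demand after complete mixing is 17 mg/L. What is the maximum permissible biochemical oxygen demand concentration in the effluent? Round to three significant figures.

113 mg/L

At the limit, (Qr·Cr + Qe·Cₑ)/(Qr + Qe) = 17:
Cₑ = (1880·17 − 1640·3.000) / 240.0 = 112.7 mg/L.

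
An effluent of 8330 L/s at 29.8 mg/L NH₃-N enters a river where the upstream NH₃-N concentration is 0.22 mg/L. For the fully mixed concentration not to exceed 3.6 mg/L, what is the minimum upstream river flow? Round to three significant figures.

64600 L/s

Set C_mix = 3.6: (Q·0.2200 + 8330·29.80) / (Q + 8330) = 3.6
→ Q = 8330·(29.80 − 3.6)/(3.6 − 0.2200) = 64570 L/s.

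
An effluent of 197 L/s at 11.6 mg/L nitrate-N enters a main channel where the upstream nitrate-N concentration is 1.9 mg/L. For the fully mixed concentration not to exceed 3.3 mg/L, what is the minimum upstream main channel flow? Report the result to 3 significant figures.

1170 L/s

Set C_mix = 3.3: (Q·1.900 + 197.0·11.60) / (Q + 197.0) = 3.3
→ Q = 197.0·(11.60 − 3.3)/(3.3 − 1.900) = 1168 L/s.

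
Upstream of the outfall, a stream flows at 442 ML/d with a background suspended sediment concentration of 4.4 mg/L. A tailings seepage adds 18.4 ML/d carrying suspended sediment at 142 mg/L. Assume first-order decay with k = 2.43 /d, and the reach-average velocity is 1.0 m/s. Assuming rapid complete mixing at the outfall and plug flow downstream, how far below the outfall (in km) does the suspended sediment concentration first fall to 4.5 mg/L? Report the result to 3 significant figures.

Conservation of mass: C = (442.0·4.400 + 18.40·142.0) / 460.4 = 4558/460.4 = 9.899 mg/L.
Set 9.899·exp(−k·t) = 4.5 → t = ln(9.899/4.5)/k = 28030 s = 7.786 h.
Distance = v·t = 1.0·28030 = 28030 m = 28.03 km.

28.0 km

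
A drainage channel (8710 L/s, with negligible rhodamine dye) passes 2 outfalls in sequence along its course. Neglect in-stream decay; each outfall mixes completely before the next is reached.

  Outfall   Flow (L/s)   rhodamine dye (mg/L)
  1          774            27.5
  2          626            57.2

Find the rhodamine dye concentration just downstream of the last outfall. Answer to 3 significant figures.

5.65 mg/L

After outfall 1: Q = 8710 + 774.0 = 9484 L/s; C = (8710·0 + 774.0·27.50)/9484 = 2.244 mg/L.
After outfall 2: Q = 9484 + 626.0 = 10110 L/s; C = (9484·2.244 + 626.0·57.20)/10110 = 5.647 mg/L.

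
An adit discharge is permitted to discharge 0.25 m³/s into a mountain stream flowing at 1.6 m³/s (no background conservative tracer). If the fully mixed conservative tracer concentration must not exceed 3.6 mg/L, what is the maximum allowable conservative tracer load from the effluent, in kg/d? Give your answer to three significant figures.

Mass balance at the limit: 1.600·0 + 0.2500·Cₑ = 1.850·3.6 → Cₑ = 26.64 mg/L.
Load = 0.2500 m³/s × 26.64 g/m³ × 86 400 s/d = 575.4 kg/d.

575 kg/d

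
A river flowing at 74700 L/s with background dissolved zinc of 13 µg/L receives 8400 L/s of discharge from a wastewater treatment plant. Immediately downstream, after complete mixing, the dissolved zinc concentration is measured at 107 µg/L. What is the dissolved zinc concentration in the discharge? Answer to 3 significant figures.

943 µg/L

Mass balance: 74700·13.00 + 8400·Cₑ = 83100·107.0
→ Cₑ = (83100·107.0 − 74700·13.00) / 8400 = 942.9 µg/L.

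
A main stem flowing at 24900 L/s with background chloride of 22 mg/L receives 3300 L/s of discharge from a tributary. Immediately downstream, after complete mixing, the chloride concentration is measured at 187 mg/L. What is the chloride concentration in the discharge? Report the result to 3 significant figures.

Mass balance: 24900·22.00 + 3300·Cₑ = 28200·187.0
→ Cₑ = (28200·187.0 − 24900·22.00) / 3300 = 1432 mg/L.

1430 mg/L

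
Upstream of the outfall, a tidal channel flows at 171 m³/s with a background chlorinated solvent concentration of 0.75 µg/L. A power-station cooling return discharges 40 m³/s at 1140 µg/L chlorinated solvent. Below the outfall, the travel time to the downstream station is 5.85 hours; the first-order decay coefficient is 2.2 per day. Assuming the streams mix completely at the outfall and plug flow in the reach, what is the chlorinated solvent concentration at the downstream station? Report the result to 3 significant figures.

127 µg/L

Conservation of mass: C = (171.0·0.7500 + 40.00·1140) / 211.0 = 45730/211.0 = 216.7 µg/L.
Applying C = C₀e^(−kt): 216.7 × 0.5849 = 126.8 µg/L.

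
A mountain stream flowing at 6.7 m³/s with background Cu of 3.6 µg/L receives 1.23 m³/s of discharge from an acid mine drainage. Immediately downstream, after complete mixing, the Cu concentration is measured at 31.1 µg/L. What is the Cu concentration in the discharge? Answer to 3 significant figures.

Mass balance: 6.700·3.600 + 1.230·Cₑ = 7.930·31.10
→ Cₑ = (7.930·31.10 − 6.700·3.600) / 1.230 = 180.9 µg/L.

181 µg/L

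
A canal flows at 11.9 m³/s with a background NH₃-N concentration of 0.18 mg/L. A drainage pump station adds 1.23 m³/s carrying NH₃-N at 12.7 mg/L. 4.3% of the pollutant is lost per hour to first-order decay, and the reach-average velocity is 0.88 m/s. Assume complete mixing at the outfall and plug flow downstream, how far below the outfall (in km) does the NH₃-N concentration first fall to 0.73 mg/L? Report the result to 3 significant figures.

44.5 km

Conservation of mass: C = (11.90·0.1800 + 1.230·12.70) / 13.13 = 17.76/13.13 = 1.353 mg/L.
4.3%/h lost → k = −ln(1 − 0.043) = 0.04395 h⁻¹.
Set 1.353·exp(−k·t) = 0.73 → t = ln(1.353/0.73)/k = 50530 s = 14.04 h.
Distance = v·t = 0.88·50530 = 44470 m = 44.47 km.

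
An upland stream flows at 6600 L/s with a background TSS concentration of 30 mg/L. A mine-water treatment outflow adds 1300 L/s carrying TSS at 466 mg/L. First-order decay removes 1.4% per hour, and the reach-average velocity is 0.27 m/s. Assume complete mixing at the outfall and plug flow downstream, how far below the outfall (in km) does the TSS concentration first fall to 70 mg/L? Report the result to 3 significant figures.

Conservation of mass: C = (6600·30.00 + 1300·466.0) / 7900 = 803800/7900 = 101.7 mg/L.
1.4%/h lost → k = −ln(1 − 0.014) = 0.01410 h⁻¹.
Set 101.7·exp(−k·t) = 70 → t = ln(101.7/70)/k = 95490 s = 26.53 h.
Distance = v·t = 0.27·95490 = 25780 m = 25.78 km.

25.8 km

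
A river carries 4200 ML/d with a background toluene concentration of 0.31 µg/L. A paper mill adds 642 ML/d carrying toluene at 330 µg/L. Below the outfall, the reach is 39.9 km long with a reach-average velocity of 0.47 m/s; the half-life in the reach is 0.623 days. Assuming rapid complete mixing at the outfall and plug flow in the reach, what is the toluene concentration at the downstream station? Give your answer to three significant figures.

14.8 µg/L

Mixed concentration C = ΣQC/ΣQ = (4200·0.3100 + 642.0·330.0) / 4842 = 213200/4842 = 44.02 µg/L.
Travel time t = 39.9·1000 / 0.47 = 84890 s = 23.58 h.
Half-life 0.623 d → k = ln 2 / 0.623 = 1.113 d⁻¹.
First-order decay: C = 44.02·exp(−k·t) = 44.02·0.3351 = 14.75 µg/L.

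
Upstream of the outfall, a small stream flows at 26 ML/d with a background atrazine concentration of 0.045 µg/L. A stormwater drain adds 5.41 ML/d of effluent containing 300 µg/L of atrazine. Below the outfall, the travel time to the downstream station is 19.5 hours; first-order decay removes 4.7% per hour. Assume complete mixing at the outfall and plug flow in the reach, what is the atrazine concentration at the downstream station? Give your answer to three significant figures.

Conservation of mass: C = (26.00·0.04500 + 5.410·300.0) / 31.41 = 1624/31.41 = 51.71 µg/L.
4.7%/h lost → k = −ln(1 − 0.047) = 0.04814 h⁻¹.
First-order decay: C = 51.71·exp(−k·t) = 51.71·0.3911 = 20.22 µg/L.

20.2 µg/L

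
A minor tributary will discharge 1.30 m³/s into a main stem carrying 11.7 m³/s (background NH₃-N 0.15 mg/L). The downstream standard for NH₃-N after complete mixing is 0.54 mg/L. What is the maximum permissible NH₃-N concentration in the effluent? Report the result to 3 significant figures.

At the limit, (Qr·Cr + Qe·Cₑ)/(Qr + Qe) = 0.54:
Cₑ = (13.00·0.54 − 11.70·0.1500) / 1.300 = 4.050 mg/L.

4.05 mg/L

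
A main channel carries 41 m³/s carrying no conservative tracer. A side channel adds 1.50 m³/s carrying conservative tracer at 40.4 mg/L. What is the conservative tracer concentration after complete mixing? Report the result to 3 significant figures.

1.43 mg/L

After mixing, C = (41.00·0 + 1.500·40.40) / 42.50 = 60.60/42.50 = 1.426 mg/L.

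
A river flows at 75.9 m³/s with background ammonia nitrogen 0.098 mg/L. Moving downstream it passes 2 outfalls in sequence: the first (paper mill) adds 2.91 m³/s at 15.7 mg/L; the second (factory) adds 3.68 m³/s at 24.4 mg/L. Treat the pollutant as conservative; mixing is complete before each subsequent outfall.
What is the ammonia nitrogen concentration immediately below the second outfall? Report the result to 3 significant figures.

1.73 mg/L

After outfall 1: Q = 75.90 + 2.910 = 78.81 m³/s; C = (75.90·0.09800 + 2.910·15.70)/78.81 = 0.6741 mg/L.
After outfall 2: Q = 78.81 + 3.680 = 82.49 m³/s; C = (78.81·0.6741 + 3.680·24.40)/82.49 = 1.733 mg/L.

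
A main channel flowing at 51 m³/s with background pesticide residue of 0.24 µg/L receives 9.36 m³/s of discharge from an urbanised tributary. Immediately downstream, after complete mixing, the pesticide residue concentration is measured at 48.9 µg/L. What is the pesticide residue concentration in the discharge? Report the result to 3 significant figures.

314 µg/L

Mass balance: 51.00·0.2400 + 9.360·Cₑ = 60.36·48.90
→ Cₑ = (60.36·48.90 − 51.00·0.2400) / 9.360 = 314.0 µg/L.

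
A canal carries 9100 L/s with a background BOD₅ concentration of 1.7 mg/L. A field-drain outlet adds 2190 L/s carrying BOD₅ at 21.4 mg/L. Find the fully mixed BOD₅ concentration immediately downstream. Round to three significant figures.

After mixing, C = (9100·1.700 + 2190·21.40) / 11290 = 62340/11290 = 5.521 mg/L.

5.52 mg/L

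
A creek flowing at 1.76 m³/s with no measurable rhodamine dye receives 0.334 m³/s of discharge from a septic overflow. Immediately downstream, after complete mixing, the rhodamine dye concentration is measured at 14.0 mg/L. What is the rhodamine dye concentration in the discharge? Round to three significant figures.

87.8 mg/L

Mass balance: 1.760·0 + 0.3340·Cₑ = 2.094·14.00
→ Cₑ = (2.094·14.00 − 1.760·0) / 0.3340 = 87.77 mg/L.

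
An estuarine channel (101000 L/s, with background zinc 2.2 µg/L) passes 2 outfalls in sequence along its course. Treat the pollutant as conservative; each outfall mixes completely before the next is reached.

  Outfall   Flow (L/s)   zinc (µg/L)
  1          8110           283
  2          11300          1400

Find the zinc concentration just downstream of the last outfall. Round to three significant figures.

Below outfall 1: Q → 109100 L/s, C = (101000·2.200 + 8110·283.0)/109100 = 23.07 µg/L.
Below outfall 2: Q → 120400 L/s, C = (109100·23.07 + 11300·1400)/120400 = 152.3 µg/L.

152 µg/L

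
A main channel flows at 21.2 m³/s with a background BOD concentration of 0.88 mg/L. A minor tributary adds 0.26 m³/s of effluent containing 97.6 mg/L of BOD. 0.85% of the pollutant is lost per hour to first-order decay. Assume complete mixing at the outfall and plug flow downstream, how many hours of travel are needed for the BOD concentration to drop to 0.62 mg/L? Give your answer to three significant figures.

Mass balance: C = (21.20·0.8800 + 0.2600·97.60) / 21.46 = 44.03/21.46 = 2.052 mg/L.
0.85%/h lost → k = −ln(1 − 0.0085) = 0.008536 h⁻¹.
2.052·exp(−k·t) = 0.62 → t = ln(2.052/0.62)/k = 504700 s = 140.2 h.

140 h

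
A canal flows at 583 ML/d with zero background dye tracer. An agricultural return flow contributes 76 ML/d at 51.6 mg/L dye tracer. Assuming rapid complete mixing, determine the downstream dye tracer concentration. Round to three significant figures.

5.95 mg/L

Mixed concentration C = ΣQC/ΣQ = (583.0·0 + 76.00·51.60) / 659.0 = 3922/659.0 = 5.951 mg/L.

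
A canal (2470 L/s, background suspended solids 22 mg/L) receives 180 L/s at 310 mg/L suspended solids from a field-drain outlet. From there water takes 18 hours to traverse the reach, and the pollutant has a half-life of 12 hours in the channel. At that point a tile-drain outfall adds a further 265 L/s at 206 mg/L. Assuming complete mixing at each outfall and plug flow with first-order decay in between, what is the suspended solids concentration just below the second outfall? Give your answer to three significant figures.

32.1 mg/L

Mass balance: C = (2470·22.00 + 180.0·310.0) / 2650 = 110100/2650 = 41.56 mg/L; combined flow 2650 L/s.
Half-life 12 h → k = ln 2 / 12 = 0.05776 h⁻¹ = 1.386 d⁻¹.
Decay over the reach: 41.56·exp(−kt) = 41.56·0.3536 = 14.69 mg/L.
At the second outfall, C = (2650·14.69 + 265.0·206.0) / (2650 + 265.0) = 32.09 mg/L.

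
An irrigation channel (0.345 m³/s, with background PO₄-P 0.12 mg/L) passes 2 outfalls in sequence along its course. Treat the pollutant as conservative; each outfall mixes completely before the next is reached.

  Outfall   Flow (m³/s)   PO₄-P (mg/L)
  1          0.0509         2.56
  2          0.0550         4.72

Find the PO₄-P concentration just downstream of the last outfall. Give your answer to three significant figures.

Outfall 1: combined Q = 0.3959 m³/s; C = (0.3450·0.1200 + 0.05090·2.560)/0.3959 = 0.4337 mg/L.
Outfall 2: combined Q = 0.4509 m³/s; C = (0.3959·0.4337 + 0.05500·4.720)/0.4509 = 0.9565 mg/L.

0.957 mg/L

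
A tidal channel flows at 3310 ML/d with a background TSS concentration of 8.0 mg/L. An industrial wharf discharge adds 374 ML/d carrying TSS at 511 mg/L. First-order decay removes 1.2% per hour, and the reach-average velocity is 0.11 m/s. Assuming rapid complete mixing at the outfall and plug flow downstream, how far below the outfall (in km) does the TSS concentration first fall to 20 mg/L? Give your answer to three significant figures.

35.5 km

Flow-weighted average: C = (3310·8.000 + 374.0·511.0) / 3684 = 217600/3684 = 59.06 mg/L.
1.2%/h lost → k = −ln(1 − 0.012) = 0.01207 h⁻¹.
Set 59.06·exp(−k·t) = 20 → t = ln(59.06/20)/k = 322900 s = 89.70 h.
Distance = v·t = 0.11·322900 = 35520 m = 35.52 km.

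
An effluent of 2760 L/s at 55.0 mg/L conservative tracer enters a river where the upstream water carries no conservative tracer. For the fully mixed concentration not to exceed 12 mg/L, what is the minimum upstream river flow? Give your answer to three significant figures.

Set C_mix = 12: (Q·0 + 2760·55.00) / (Q + 2760) = 12
→ Q = 2760·(55.00 − 12)/(12 − 0) = 9890 L/s.

9890 L/s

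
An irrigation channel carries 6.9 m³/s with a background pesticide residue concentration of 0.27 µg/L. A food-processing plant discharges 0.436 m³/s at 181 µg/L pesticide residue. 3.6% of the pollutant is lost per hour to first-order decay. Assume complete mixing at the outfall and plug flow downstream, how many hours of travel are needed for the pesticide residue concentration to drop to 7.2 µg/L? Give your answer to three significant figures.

After mixing, C = (6.900·0.2700 + 0.4360·181.0) / 7.336 = 80.78/7.336 = 11.01 µg/L.
3.6%/h lost → k = −ln(1 − 0.036) = 0.03666 h⁻¹.
11.01·exp(−k·t) = 7.2 → t = ln(11.01/7.2)/k = 41710 s = 11.59 h.

11.6 h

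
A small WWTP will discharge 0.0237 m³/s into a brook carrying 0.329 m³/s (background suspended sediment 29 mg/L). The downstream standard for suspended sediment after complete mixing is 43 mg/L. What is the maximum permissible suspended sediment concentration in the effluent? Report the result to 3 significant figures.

237 mg/L

At the limit, (Qr·Cr + Qe·Cₑ)/(Qr + Qe) = 43:
Cₑ = (0.3527·43 − 0.3290·29.00) / 0.02370 = 237.3 mg/L.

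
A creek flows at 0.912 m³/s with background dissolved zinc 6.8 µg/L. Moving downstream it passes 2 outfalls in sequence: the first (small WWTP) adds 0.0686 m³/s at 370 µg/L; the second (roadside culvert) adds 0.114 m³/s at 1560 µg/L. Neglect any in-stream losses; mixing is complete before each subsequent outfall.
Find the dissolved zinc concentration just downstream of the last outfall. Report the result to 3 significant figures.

Outfall 1: combined Q = 0.9806 m³/s; C = (0.9120·6.800 + 0.06860·370.0)/0.9806 = 32.21 µg/L.
Outfall 2: combined Q = 1.095 m³/s; C = (0.9806·32.21 + 0.1140·1560)/1.095 = 191.3 µg/L.

191 µg/L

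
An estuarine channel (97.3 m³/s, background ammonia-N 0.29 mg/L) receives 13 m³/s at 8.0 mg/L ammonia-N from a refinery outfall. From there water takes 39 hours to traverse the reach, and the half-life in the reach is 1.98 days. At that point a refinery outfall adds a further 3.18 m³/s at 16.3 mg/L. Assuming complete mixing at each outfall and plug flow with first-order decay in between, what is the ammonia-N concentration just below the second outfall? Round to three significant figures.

1.12 mg/L

Conservation of mass: C = (97.30·0.2900 + 13.00·8.000) / 110.3 = 132.2/110.3 = 1.199 mg/L; combined flow 110.3 m³/s.
Half-life 1.98 d → k = ln 2 / 1.98 = 0.3501 d⁻¹.
Applying C = C₀e^(−kt): 1.199 × 0.5662 = 0.6787 mg/L.
Second outfall: C = (110.3·0.6787 + 3.180·16.30)/113.5 = 1.116 mg/L.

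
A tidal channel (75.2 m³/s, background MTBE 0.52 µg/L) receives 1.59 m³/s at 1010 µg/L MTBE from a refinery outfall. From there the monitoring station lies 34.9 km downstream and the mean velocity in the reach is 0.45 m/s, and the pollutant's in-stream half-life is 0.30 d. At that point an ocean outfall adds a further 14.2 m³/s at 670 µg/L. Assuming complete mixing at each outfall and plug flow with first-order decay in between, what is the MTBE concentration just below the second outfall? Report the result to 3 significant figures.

107 µg/L

Mixed concentration C = ΣQC/ΣQ = (75.20·0.5200 + 1.590·1010) / 76.79 = 1645/76.79 = 21.42 µg/L; combined flow 76.79 m³/s.
Travel time t = 34.9·1000 / 0.45 = 77560 s = 21.54 h.
Half-life 0.30 d → k = ln 2 / 0.30 = 2.310 d⁻¹.
First-order decay: C = 21.42·exp(−k·t) = 21.42·0.1257 = 2.692 µg/L.
At the second outfall, C = (76.79·2.692 + 14.20·670.0) / (76.79 + 14.20) = 106.8 µg/L.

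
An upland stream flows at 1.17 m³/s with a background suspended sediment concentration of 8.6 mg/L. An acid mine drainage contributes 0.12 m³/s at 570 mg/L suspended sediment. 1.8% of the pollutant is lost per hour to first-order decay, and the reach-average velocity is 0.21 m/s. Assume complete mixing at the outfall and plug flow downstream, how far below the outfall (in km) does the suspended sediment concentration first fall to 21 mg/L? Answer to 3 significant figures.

Mass balance: C = (1.170·8.600 + 0.1200·570.0) / 1.290 = 78.46/1.290 = 60.82 mg/L.
1.8%/h lost → k = −ln(1 − 0.018) = 0.01816 h⁻¹.
Set 60.82·exp(−k·t) = 21 → t = ln(60.82/21)/k = 210800 s = 58.55 h.
Distance = v·t = 0.21·210800 = 44260 m = 44.26 km.

44.3 km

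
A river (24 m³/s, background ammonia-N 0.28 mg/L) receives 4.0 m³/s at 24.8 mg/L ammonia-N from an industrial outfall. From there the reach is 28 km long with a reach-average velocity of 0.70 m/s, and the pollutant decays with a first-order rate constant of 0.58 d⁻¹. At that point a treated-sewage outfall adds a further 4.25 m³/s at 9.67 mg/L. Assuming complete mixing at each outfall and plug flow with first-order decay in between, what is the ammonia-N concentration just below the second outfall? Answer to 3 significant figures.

Mass balance: C = (24.00·0.2800 + 4.000·24.80) / 28.00 = 105.9/28.00 = 3.783 mg/L; combined flow 28.00 m³/s.
Travel time t = 28·1000 / 0.70 = 40000 s = 11.11 h.
Decay over the reach: 3.783·exp(−kt) = 3.783·0.7645 = 2.892 mg/L.
At the second outfall, C = (28.00·2.892 + 4.250·9.670) / (28.00 + 4.250) = 3.785 mg/L.

3.79 mg/L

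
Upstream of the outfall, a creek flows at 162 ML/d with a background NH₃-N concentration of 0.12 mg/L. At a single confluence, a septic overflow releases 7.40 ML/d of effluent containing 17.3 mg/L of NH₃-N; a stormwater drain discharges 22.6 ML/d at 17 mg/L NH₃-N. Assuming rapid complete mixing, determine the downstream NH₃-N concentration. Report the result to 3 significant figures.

Mass balance: C = (162.0·0.1200 + 7.400·17.30 + 22.60·17.00) / 192.0 = 531.7/192.0 = 2.769 mg/L.

2.77 mg/L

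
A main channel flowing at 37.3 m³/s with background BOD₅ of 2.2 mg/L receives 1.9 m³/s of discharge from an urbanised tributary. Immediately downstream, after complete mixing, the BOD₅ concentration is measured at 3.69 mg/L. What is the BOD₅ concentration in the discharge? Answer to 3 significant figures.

Mass balance: 37.30·2.200 + 1.900·Cₑ = 39.20·3.690
→ Cₑ = (39.20·3.690 − 37.30·2.200) / 1.900 = 32.94 mg/L.

32.9 mg/L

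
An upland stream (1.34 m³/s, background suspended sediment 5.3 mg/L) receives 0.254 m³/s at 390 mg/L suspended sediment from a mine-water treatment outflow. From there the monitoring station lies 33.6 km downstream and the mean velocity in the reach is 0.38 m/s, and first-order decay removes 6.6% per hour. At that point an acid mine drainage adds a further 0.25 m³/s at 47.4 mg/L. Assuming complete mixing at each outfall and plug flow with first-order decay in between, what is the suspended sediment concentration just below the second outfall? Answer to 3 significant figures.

Mass balance: C = (1.340·5.300 + 0.2540·390.0) / 1.594 = 106.2/1.594 = 66.60 mg/L; combined flow 1.594 m³/s.
Travel time t = 33.6·1000 / 0.38 = 88420 s = 24.56 h.
6.6%/h lost → k = −ln(1 − 0.066) = 0.06828 h⁻¹.
Decay over the reach: 66.60·exp(−kt) = 66.60·0.1869 = 12.45 mg/L.
Second outfall: C = (1.594·12.45 + 0.2500·47.40)/1.844 = 17.19 mg/L.

17.2 mg/L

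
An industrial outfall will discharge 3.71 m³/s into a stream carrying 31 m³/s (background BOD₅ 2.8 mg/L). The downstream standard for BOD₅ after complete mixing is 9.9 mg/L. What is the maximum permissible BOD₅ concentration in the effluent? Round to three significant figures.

69.2 mg/L

At the limit, (Qr·Cr + Qe·Cₑ)/(Qr + Qe) = 9.9:
Cₑ = (34.71·9.9 − 31.00·2.800) / 3.710 = 69.23 mg/L.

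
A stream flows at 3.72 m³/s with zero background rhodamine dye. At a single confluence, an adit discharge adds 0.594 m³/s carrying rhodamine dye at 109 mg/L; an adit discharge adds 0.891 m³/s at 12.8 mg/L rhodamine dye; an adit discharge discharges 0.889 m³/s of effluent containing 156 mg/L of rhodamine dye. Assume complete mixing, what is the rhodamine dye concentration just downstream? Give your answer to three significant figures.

35.3 mg/L

After mixing, C = (3.720·0 + 0.5940·109.0 + 0.8910·12.80 + 0.8890·156.0) / 6.094 = 214.8/6.094 = 35.25 mg/L.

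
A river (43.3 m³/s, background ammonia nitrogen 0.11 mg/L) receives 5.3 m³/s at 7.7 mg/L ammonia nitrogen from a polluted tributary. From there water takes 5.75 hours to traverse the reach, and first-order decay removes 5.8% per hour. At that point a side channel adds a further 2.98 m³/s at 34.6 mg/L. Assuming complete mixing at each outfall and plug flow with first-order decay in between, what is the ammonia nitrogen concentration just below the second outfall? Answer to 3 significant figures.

Mass balance: C = (43.30·0.1100 + 5.300·7.700) / 48.60 = 45.57/48.60 = 0.9377 mg/L; combined flow 48.60 m³/s.
5.8%/h lost → k = −ln(1 − 0.058) = 0.05975 h⁻¹.
Decay over the reach: 0.9377·exp(−kt) = 0.9377·0.7092 = 0.6651 mg/L.
At the second outfall, C = (48.60·0.6651 + 2.980·34.60) / (48.60 + 2.980) = 2.626 mg/L.

2.63 mg/L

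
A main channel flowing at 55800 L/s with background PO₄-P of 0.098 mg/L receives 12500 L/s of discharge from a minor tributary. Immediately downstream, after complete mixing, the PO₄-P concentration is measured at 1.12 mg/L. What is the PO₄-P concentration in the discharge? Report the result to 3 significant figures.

Mass balance: 55800·0.09800 + 12500·Cₑ = 68300·1.120
→ Cₑ = (68300·1.120 − 55800·0.09800) / 12500 = 5.682 mg/L.

5.68 mg/L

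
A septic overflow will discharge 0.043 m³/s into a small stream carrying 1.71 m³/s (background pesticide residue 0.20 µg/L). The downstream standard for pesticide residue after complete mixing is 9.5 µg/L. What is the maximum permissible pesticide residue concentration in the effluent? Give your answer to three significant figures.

At the limit, (Qr·Cr + Qe·Cₑ)/(Qr + Qe) = 9.5:
Cₑ = (1.753·9.5 − 1.710·0.2000) / 0.04300 = 379.3 µg/L.

379 µg/L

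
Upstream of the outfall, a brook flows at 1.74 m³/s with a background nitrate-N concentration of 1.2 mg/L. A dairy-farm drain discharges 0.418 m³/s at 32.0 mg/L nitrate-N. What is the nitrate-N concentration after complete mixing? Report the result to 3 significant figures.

7.17 mg/L

Mixed concentration C = ΣQC/ΣQ = (1.740·1.200 + 0.4180·32.00) / 2.158 = 15.46/2.158 = 7.166 mg/L.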